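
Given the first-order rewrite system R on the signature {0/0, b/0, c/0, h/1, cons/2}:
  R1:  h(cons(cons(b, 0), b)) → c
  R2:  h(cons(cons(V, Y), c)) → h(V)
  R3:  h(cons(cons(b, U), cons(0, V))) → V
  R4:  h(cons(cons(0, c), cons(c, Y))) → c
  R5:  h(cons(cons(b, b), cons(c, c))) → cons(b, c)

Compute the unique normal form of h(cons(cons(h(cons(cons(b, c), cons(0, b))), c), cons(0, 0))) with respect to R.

1. h(cons(cons(h(cons(cons(b, c), cons(0, b))), c), cons(0, 0)))  →  h(cons(cons(b, c), cons(0, 0)))   [R3 at 1.1.1]
2. h(cons(cons(b, c), cons(0, 0)))  →  0   [R3 at ε]

0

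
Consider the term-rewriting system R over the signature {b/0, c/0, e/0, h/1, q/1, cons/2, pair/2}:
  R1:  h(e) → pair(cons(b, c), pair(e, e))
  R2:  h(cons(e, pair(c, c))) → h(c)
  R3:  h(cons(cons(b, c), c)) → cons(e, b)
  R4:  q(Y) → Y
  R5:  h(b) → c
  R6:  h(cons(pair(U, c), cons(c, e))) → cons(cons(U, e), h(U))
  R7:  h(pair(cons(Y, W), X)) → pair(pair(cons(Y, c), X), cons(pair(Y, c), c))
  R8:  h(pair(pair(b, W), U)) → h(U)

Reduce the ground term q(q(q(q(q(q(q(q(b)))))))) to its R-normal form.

1. q(q(q(q(q(q(q(q(b))))))))  →  q(q(q(q(q(q(q(b)))))))   [R4 at ε]
2. q(q(q(q(q(q(q(b)))))))  →  q(q(q(q(q(q(b))))))   [R4 at ε]
3. q(q(q(q(q(q(b))))))  →  q(q(q(q(q(b)))))   [R4 at ε]
4. q(q(q(q(q(b)))))  →  q(q(q(q(b))))   [R4 at ε]
5. q(q(q(q(b))))  →  q(q(q(b)))   [R4 at ε]
6. q(q(q(b)))  →  q(q(b))   [R4 at ε]
7. q(q(b))  →  q(b)   [R4 at ε]
8. q(b)  →  b   [R4 at ε]

b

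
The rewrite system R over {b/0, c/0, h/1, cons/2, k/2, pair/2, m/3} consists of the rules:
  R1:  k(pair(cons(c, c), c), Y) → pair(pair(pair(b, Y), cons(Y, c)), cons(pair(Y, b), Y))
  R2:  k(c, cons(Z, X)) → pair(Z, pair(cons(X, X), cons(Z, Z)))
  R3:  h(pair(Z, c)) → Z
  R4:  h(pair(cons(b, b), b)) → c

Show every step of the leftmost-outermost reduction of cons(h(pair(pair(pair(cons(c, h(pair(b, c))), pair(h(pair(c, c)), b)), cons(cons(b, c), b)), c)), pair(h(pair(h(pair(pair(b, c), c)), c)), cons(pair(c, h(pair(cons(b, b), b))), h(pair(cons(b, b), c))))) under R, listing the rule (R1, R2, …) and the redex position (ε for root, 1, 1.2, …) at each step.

1. cons(h(pair(pair(pair(cons(c, h(pair(b, c))), pair(h(pair(c, c)), b)), cons(cons(b, c), b)), c)), pair(h(pair(h(pair(pair(b, c), c)), c)), cons(pair(c, h(pair(cons(b, b), b))), h(pair(cons(b, b), c)))))  →  cons(pair(pair(cons(c, h(pair(b, c))), pair(h(pair(c, c)), b)), cons(cons(b, c), b)), pair(h(pair(h(pair(pair(b, c), c)), c)), cons(pair(c, h(pair(cons(b, b), b))), h(pair(cons(b, b), c)))))   [R3 at 1]
2. cons(pair(pair(cons(c, h(pair(b, c))), pair(h(pair(c, c)), b)), cons(cons(b, c), b)), pair(h(pair(h(pair(pair(b, c), c)), c)), cons(pair(c, h(pair(cons(b, b), b))), h(pair(cons(b, b), c)))))  →  cons(pair(pair(cons(c, b), pair(h(pair(c, c)), b)), cons(cons(b, c), b)), pair(h(pair(h(pair(pair(b, c), c)), c)), cons(pair(c, h(pair(cons(b, b), b))), h(pair(cons(b, b), c)))))   [R3 at 1.1.1.2]
3. cons(pair(pair(cons(c, b), pair(h(pair(c, c)), b)), cons(cons(b, c), b)), pair(h(pair(h(pair(pair(b, c), c)), c)), cons(pair(c, h(pair(cons(b, b), b))), h(pair(cons(b, b), c)))))  →  cons(pair(pair(cons(c, b), pair(c, b)), cons(cons(b, c), b)), pair(h(pair(h(pair(pair(b, c), c)), c)), cons(pair(c, h(pair(cons(b, b), b))), h(pair(cons(b, b), c)))))   [R3 at 1.1.2.1]
4. cons(pair(pair(cons(c, b), pair(c, b)), cons(cons(b, c), b)), pair(h(pair(h(pair(pair(b, c), c)), c)), cons(pair(c, h(pair(cons(b, b), b))), h(pair(cons(b, b), c)))))  →  cons(pair(pair(cons(c, b), pair(c, b)), cons(cons(b, c), b)), pair(h(pair(pair(b, c), c)), cons(pair(c, h(pair(cons(b, b), b))), h(pair(cons(b, b), c)))))   [R3 at 2.1]
5. cons(pair(pair(cons(c, b), pair(c, b)), cons(cons(b, c), b)), pair(h(pair(pair(b, c), c)), cons(pair(c, h(pair(cons(b, b), b))), h(pair(cons(b, b), c)))))  →  cons(pair(pair(cons(c, b), pair(c, b)), cons(cons(b, c), b)), pair(pair(b, c), cons(pair(c, h(pair(cons(b, b), b))), h(pair(cons(b, b), c)))))   [R3 at 2.1]
6. cons(pair(pair(cons(c, b), pair(c, b)), cons(cons(b, c), b)), pair(pair(b, c), cons(pair(c, h(pair(cons(b, b), b))), h(pair(cons(b, b), c)))))  →  cons(pair(pair(cons(c, b), pair(c, b)), cons(cons(b, c), b)), pair(pair(b, c), cons(pair(c, c), h(pair(cons(b, b), c)))))   [R4 at 2.2.1.2]
7. cons(pair(pair(cons(c, b), pair(c, b)), cons(cons(b, c), b)), pair(pair(b, c), cons(pair(c, c), h(pair(cons(b, b), c)))))  →  cons(pair(pair(cons(c, b), pair(c, b)), cons(cons(b, c), b)), pair(pair(b, c), cons(pair(c, c), cons(b, b))))   [R3 at 2.2.2]

cons(pair(pair(cons(c, b), pair(c, b)), cons(cons(b, c), b)), pair(pair(b, c), cons(pair(c, c), cons(b, b))))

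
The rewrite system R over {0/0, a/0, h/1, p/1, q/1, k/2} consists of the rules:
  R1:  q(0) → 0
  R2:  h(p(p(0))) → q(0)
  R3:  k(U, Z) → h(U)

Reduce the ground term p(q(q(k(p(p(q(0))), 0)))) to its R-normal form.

1. p(q(q(k(p(p(q(0))), 0))))  →  p(q(q(h(p(p(q(0)))))))   [R3 at 1.1.1]
2. p(q(q(h(p(p(q(0)))))))  →  p(q(q(h(p(p(0))))))   [R1 at 1.1.1.1.1.1]
3. p(q(q(h(p(p(0))))))  →  p(q(q(q(0))))   [R2 at 1.1.1]
4. p(q(q(q(0))))  →  p(q(q(0)))   [R1 at 1.1.1]
5. p(q(q(0)))  →  p(q(0))   [R1 at 1.1]
6. p(q(0))  →  p(0)   [R1 at 1]

p(0)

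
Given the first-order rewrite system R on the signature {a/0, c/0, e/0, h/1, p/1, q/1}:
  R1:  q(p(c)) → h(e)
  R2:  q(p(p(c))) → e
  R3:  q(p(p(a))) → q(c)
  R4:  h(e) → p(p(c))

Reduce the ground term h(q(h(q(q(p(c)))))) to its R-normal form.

p(p(c))

1. h(q(h(q(q(p(c))))))  →  h(q(h(q(h(e)))))   [R1 at 1.1.1.1]
2. h(q(h(q(h(e)))))  →  h(q(h(q(p(p(c))))))   [R4 at 1.1.1.1]
3. h(q(h(q(p(p(c))))))  →  h(q(h(e)))   [R2 at 1.1.1]
4. h(q(h(e)))  →  h(q(p(p(c))))   [R4 at 1.1]
5. h(q(p(p(c))))  →  h(e)   [R2 at 1]
6. h(e)  →  p(p(c))   [R4 at ε]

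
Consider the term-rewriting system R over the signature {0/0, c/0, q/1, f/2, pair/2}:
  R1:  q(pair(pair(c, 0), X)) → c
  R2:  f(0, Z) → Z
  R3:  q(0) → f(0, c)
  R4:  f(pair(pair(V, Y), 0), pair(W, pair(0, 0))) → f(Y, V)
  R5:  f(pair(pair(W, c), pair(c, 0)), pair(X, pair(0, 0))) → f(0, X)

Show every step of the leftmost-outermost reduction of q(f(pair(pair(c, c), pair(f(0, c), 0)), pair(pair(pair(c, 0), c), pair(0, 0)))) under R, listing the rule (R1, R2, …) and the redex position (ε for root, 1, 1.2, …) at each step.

1. q(f(pair(pair(c, c), pair(f(0, c), 0)), pair(pair(pair(c, 0), c), pair(0, 0))))  →  q(f(pair(pair(c, c), pair(c, 0)), pair(pair(pair(c, 0), c), pair(0, 0))))   [R2 at 1.1.2.1]
2. q(f(pair(pair(c, c), pair(c, 0)), pair(pair(pair(c, 0), c), pair(0, 0))))  →  q(f(0, pair(pair(c, 0), c)))   [R5 at 1]
3. q(f(0, pair(pair(c, 0), c)))  →  q(pair(pair(c, 0), c))   [R2 at 1]
4. q(pair(pair(c, 0), c))  →  c   [R1 at ε]

c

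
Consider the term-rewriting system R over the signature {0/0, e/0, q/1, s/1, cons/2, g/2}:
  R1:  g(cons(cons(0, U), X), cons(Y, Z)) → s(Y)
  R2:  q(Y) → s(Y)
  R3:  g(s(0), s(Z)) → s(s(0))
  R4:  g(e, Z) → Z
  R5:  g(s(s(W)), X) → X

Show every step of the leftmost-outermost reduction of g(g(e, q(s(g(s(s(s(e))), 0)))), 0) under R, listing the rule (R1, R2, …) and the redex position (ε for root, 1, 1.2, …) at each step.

1. g(g(e, q(s(g(s(s(s(e))), 0)))), 0)  →  g(q(s(g(s(s(s(e))), 0))), 0)   [R4 at 1]
2. g(q(s(g(s(s(s(e))), 0))), 0)  →  g(s(s(g(s(s(s(e))), 0))), 0)   [R2 at 1]
3. g(s(s(g(s(s(s(e))), 0))), 0)  →  0   [R5 at ε]

0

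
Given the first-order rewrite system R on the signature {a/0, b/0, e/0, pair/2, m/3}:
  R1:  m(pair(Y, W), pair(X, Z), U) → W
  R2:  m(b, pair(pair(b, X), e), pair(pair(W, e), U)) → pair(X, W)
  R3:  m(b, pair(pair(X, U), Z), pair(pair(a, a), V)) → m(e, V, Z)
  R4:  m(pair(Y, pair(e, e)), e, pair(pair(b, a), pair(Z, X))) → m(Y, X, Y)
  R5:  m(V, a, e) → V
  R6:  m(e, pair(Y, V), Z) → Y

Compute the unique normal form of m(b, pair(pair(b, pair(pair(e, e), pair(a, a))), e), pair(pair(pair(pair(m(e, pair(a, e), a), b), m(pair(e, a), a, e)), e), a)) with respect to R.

pair(pair(pair(e, e), pair(a, a)), pair(pair(a, b), pair(e, a)))

1. m(b, pair(pair(b, pair(pair(e, e), pair(a, a))), e), pair(pair(pair(pair(m(e, pair(a, e), a), b), m(pair(e, a), a, e)), e), a))  →  pair(pair(pair(e, e), pair(a, a)), pair(pair(m(e, pair(a, e), a), b), m(pair(e, a), a, e)))   [R2 at ε]
2. pair(pair(pair(e, e), pair(a, a)), pair(pair(m(e, pair(a, e), a), b), m(pair(e, a), a, e)))  →  pair(pair(pair(e, e), pair(a, a)), pair(pair(a, b), m(pair(e, a), a, e)))   [R6 at 2.1.1]
3. pair(pair(pair(e, e), pair(a, a)), pair(pair(a, b), m(pair(e, a), a, e)))  →  pair(pair(pair(e, e), pair(a, a)), pair(pair(a, b), pair(e, a)))   [R5 at 2.2]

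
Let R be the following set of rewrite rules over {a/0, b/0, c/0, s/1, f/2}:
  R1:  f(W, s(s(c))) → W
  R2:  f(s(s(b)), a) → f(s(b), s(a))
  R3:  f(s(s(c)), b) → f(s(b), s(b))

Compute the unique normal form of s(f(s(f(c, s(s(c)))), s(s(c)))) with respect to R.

1. s(f(s(f(c, s(s(c)))), s(s(c))))  →  s(s(f(c, s(s(c)))))   [R1 at 1]
2. s(s(f(c, s(s(c)))))  →  s(s(c))   [R1 at 1.1]

s(s(c))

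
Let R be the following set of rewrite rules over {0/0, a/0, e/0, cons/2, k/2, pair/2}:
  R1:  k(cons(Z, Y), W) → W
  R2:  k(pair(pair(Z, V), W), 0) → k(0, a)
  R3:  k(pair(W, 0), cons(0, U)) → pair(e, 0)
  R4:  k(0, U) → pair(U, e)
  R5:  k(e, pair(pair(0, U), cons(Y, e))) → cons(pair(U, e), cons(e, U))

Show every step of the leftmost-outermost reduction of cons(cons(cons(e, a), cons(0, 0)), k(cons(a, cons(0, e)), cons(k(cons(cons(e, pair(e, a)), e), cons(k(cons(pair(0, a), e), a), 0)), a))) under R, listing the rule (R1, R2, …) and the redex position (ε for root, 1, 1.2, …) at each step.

1. cons(cons(cons(e, a), cons(0, 0)), k(cons(a, cons(0, e)), cons(k(cons(cons(e, pair(e, a)), e), cons(k(cons(pair(0, a), e), a), 0)), a)))  →  cons(cons(cons(e, a), cons(0, 0)), cons(k(cons(cons(e, pair(e, a)), e), cons(k(cons(pair(0, a), e), a), 0)), a))   [R1 at 2]
2. cons(cons(cons(e, a), cons(0, 0)), cons(k(cons(cons(e, pair(e, a)), e), cons(k(cons(pair(0, a), e), a), 0)), a))  →  cons(cons(cons(e, a), cons(0, 0)), cons(cons(k(cons(pair(0, a), e), a), 0), a))   [R1 at 2.1]
3. cons(cons(cons(e, a), cons(0, 0)), cons(cons(k(cons(pair(0, a), e), a), 0), a))  →  cons(cons(cons(e, a), cons(0, 0)), cons(cons(a, 0), a))   [R1 at 2.1.1]

cons(cons(cons(e, a), cons(0, 0)), cons(cons(a, 0), a))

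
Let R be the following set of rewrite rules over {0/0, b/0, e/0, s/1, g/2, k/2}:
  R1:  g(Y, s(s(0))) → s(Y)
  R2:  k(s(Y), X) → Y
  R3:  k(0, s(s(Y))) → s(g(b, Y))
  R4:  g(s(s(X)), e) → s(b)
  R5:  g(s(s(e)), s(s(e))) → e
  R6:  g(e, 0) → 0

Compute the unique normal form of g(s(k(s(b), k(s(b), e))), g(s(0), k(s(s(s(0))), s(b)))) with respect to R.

1. g(s(k(s(b), k(s(b), e))), g(s(0), k(s(s(s(0))), s(b))))  →  g(s(b), g(s(0), k(s(s(s(0))), s(b))))   [R2 at 1.1]
2. g(s(b), g(s(0), k(s(s(s(0))), s(b))))  →  g(s(b), g(s(0), s(s(0))))   [R2 at 2.2]
3. g(s(b), g(s(0), s(s(0))))  →  g(s(b), s(s(0)))   [R1 at 2]
4. g(s(b), s(s(0)))  →  s(s(b))   [R1 at ε]

s(s(b))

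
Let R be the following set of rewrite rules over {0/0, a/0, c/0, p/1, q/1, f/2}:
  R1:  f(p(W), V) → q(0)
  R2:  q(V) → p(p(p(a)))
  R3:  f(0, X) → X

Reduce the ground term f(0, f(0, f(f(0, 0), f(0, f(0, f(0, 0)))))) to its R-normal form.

0

1. f(0, f(0, f(f(0, 0), f(0, f(0, f(0, 0))))))  →  f(0, f(f(0, 0), f(0, f(0, f(0, 0)))))   [R3 at ε]
2. f(0, f(f(0, 0), f(0, f(0, f(0, 0)))))  →  f(f(0, 0), f(0, f(0, f(0, 0))))   [R3 at ε]
3. f(f(0, 0), f(0, f(0, f(0, 0))))  →  f(0, f(0, f(0, f(0, 0))))   [R3 at 1]
4. f(0, f(0, f(0, f(0, 0))))  →  f(0, f(0, f(0, 0)))   [R3 at ε]
5. f(0, f(0, f(0, 0)))  →  f(0, f(0, 0))   [R3 at ε]
6. f(0, f(0, 0))  →  f(0, 0)   [R3 at ε]
7. f(0, 0)  →  0   [R3 at ε]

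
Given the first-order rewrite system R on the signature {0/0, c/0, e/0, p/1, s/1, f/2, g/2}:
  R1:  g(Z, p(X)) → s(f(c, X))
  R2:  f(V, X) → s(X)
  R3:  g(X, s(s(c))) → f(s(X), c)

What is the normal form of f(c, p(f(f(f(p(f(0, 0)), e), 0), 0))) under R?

1. f(c, p(f(f(f(p(f(0, 0)), e), 0), 0)))  →  s(p(f(f(f(p(f(0, 0)), e), 0), 0)))   [R2 at ε]
2. s(p(f(f(f(p(f(0, 0)), e), 0), 0)))  →  s(p(s(0)))   [R2 at 1.1]

s(p(s(0)))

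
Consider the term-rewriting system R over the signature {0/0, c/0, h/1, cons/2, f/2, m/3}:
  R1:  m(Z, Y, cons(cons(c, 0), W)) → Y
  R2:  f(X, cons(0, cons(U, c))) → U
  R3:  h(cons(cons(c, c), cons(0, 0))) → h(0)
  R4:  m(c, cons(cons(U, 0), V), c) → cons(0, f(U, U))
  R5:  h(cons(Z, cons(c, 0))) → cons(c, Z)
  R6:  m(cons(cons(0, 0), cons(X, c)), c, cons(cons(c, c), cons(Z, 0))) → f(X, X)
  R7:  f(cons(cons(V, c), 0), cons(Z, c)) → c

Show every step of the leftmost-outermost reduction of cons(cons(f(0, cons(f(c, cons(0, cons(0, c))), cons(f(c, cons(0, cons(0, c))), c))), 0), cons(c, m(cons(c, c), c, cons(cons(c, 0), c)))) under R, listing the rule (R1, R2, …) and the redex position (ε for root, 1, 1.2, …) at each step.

cons(cons(0, 0), cons(c, c))

1. cons(cons(f(0, cons(f(c, cons(0, cons(0, c))), cons(f(c, cons(0, cons(0, c))), c))), 0), cons(c, m(cons(c, c), c, cons(cons(c, 0), c))))  →  cons(cons(f(0, cons(0, cons(f(c, cons(0, cons(0, c))), c))), 0), cons(c, m(cons(c, c), c, cons(cons(c, 0), c))))   [R2 at 1.1.2.1]
2. cons(cons(f(0, cons(0, cons(f(c, cons(0, cons(0, c))), c))), 0), cons(c, m(cons(c, c), c, cons(cons(c, 0), c))))  →  cons(cons(f(c, cons(0, cons(0, c))), 0), cons(c, m(cons(c, c), c, cons(cons(c, 0), c))))   [R2 at 1.1]
3. cons(cons(f(c, cons(0, cons(0, c))), 0), cons(c, m(cons(c, c), c, cons(cons(c, 0), c))))  →  cons(cons(0, 0), cons(c, m(cons(c, c), c, cons(cons(c, 0), c))))   [R2 at 1.1]
4. cons(cons(0, 0), cons(c, m(cons(c, c), c, cons(cons(c, 0), c))))  →  cons(cons(0, 0), cons(c, c))   [R1 at 2.2]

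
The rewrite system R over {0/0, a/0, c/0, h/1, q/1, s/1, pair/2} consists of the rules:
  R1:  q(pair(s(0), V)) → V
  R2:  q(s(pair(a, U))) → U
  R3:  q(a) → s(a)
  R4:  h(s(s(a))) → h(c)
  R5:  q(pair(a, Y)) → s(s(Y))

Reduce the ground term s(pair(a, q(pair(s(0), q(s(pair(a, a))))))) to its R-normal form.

1. s(pair(a, q(pair(s(0), q(s(pair(a, a)))))))  →  s(pair(a, q(s(pair(a, a)))))   [R1 at 1.2]
2. s(pair(a, q(s(pair(a, a)))))  →  s(pair(a, a))   [R2 at 1.2]

s(pair(a, a))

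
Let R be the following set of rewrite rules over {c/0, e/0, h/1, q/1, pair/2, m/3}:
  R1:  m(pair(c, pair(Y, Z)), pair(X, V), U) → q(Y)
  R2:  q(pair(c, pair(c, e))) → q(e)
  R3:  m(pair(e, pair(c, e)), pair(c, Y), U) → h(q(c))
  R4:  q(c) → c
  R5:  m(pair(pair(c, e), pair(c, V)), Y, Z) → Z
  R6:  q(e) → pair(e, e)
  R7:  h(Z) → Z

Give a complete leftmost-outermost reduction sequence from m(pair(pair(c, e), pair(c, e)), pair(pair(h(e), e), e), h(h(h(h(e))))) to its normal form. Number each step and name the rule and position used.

e

1. m(pair(pair(c, e), pair(c, e)), pair(pair(h(e), e), e), h(h(h(h(e)))))  →  h(h(h(h(e))))   [R5 at ε]
2. h(h(h(h(e))))  →  h(h(h(e)))   [R7 at ε]
3. h(h(h(e)))  →  h(h(e))   [R7 at ε]
4. h(h(e))  →  h(e)   [R7 at ε]
5. h(e)  →  e   [R7 at ε]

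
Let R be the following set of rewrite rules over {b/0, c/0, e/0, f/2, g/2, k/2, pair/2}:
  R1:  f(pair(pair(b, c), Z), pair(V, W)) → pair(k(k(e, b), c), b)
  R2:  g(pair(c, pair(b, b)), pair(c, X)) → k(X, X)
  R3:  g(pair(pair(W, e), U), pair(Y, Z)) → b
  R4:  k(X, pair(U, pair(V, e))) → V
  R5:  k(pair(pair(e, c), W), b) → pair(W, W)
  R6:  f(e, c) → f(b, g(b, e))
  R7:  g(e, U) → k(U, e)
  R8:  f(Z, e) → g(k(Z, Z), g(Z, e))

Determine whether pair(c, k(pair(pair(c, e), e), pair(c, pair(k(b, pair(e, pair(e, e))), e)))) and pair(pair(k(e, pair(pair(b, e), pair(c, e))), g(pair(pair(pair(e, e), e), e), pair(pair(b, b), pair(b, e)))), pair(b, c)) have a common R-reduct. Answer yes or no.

Reduce t₁ = pair(c, k(pair(pair(c, e), e), pair(c, pair(k(b, pair(e, pair(e, e))), e)))):
1. pair(c, k(pair(pair(c, e), e), pair(c, pair(k(b, pair(e, pair(e, e))), e))))  →  pair(c, k(b, pair(e, pair(e, e))))   [R4 at 2]
2. pair(c, k(b, pair(e, pair(e, e))))  →  pair(c, e)   [R4 at 2]

Reduce t₂ = pair(pair(k(e, pair(pair(b, e), pair(c, e))), g(pair(pair(pair(e, e), e), e), pair(pair(b, b), pair(b, e)))), pair(b, c)):
1. pair(pair(k(e, pair(pair(b, e), pair(c, e))), g(pair(pair(pair(e, e), e), e), pair(pair(b, b), pair(b, e)))), pair(b, c))  →  pair(pair(c, g(pair(pair(pair(e, e), e), e), pair(pair(b, b), pair(b, e)))), pair(b, c))   [R4 at 1.1]
2. pair(pair(c, g(pair(pair(pair(e, e), e), e), pair(pair(b, b), pair(b, e)))), pair(b, c))  →  pair(pair(c, b), pair(b, c))   [R3 at 1.2]

no — NF(t₁) = pair(c, e), NF(t₂) = pair(pair(c, b), pair(b, c))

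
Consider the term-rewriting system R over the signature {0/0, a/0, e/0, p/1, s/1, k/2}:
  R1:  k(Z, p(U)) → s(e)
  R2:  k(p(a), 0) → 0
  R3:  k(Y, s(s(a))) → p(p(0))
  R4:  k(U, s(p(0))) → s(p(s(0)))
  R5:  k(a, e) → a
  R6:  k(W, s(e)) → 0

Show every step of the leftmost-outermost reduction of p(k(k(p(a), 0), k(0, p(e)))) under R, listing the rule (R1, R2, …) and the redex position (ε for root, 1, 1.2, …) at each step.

p(0)

1. p(k(k(p(a), 0), k(0, p(e))))  →  p(k(0, k(0, p(e))))   [R2 at 1.1]
2. p(k(0, k(0, p(e))))  →  p(k(0, s(e)))   [R1 at 1.2]
3. p(k(0, s(e)))  →  p(0)   [R6 at 1]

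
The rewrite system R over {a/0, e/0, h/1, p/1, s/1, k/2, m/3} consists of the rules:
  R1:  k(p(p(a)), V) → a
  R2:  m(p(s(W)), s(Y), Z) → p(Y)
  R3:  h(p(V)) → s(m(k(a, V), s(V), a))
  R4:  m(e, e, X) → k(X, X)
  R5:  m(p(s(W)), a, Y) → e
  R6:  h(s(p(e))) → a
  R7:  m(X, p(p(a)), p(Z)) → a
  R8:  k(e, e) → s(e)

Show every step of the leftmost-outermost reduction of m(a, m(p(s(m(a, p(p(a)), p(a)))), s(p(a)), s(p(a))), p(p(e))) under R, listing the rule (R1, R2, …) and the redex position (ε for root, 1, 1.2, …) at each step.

1. m(a, m(p(s(m(a, p(p(a)), p(a)))), s(p(a)), s(p(a))), p(p(e)))  →  m(a, p(p(a)), p(p(e)))   [R2 at 2]
2. m(a, p(p(a)), p(p(e)))  →  a   [R7 at ε]

a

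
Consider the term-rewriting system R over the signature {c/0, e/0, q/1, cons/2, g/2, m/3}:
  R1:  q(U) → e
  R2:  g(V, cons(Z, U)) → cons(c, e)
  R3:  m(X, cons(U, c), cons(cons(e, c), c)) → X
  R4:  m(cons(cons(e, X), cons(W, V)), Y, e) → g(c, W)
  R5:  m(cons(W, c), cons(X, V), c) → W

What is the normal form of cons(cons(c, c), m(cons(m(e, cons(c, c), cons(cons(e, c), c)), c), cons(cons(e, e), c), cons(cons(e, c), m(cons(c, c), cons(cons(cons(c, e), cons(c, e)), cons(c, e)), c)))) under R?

cons(cons(c, c), cons(e, c))

1. cons(cons(c, c), m(cons(m(e, cons(c, c), cons(cons(e, c), c)), c), cons(cons(e, e), c), cons(cons(e, c), m(cons(c, c), cons(cons(cons(c, e), cons(c, e)), cons(c, e)), c))))  →  cons(cons(c, c), m(cons(e, c), cons(cons(e, e), c), cons(cons(e, c), m(cons(c, c), cons(cons(cons(c, e), cons(c, e)), cons(c, e)), c))))   [R3 at 2.1.1]
2. cons(cons(c, c), m(cons(e, c), cons(cons(e, e), c), cons(cons(e, c), m(cons(c, c), cons(cons(cons(c, e), cons(c, e)), cons(c, e)), c))))  →  cons(cons(c, c), m(cons(e, c), cons(cons(e, e), c), cons(cons(e, c), c)))   [R5 at 2.3.2]
3. cons(cons(c, c), m(cons(e, c), cons(cons(e, e), c), cons(cons(e, c), c)))  →  cons(cons(c, c), cons(e, c))   [R3 at 2]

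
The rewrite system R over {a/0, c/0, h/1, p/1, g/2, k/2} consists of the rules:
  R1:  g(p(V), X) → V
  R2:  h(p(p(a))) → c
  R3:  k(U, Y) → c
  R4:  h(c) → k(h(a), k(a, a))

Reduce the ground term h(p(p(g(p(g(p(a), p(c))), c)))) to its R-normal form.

1. h(p(p(g(p(g(p(a), p(c))), c))))  →  h(p(p(g(p(a), p(c)))))   [R1 at 1.1.1]
2. h(p(p(g(p(a), p(c)))))  →  h(p(p(a)))   [R1 at 1.1.1]
3. h(p(p(a)))  →  c   [R2 at ε]

c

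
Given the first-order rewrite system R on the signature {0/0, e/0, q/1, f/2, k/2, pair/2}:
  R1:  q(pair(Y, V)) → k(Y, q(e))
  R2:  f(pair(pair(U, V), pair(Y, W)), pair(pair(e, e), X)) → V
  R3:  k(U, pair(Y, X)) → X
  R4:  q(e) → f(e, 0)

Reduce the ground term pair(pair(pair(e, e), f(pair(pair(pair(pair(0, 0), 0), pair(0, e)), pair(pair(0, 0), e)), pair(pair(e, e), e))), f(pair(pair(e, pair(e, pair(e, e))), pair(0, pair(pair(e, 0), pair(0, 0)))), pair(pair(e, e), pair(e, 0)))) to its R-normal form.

pair(pair(pair(e, e), pair(0, e)), pair(e, pair(e, e)))

1. pair(pair(pair(e, e), f(pair(pair(pair(pair(0, 0), 0), pair(0, e)), pair(pair(0, 0), e)), pair(pair(e, e), e))), f(pair(pair(e, pair(e, pair(e, e))), pair(0, pair(pair(e, 0), pair(0, 0)))), pair(pair(e, e), pair(e, 0))))  →  pair(pair(pair(e, e), pair(0, e)), f(pair(pair(e, pair(e, pair(e, e))), pair(0, pair(pair(e, 0), pair(0, 0)))), pair(pair(e, e), pair(e, 0))))   [R2 at 1.2]
2. pair(pair(pair(e, e), pair(0, e)), f(pair(pair(e, pair(e, pair(e, e))), pair(0, pair(pair(e, 0), pair(0, 0)))), pair(pair(e, e), pair(e, 0))))  →  pair(pair(pair(e, e), pair(0, e)), pair(e, pair(e, e)))   [R2 at 2]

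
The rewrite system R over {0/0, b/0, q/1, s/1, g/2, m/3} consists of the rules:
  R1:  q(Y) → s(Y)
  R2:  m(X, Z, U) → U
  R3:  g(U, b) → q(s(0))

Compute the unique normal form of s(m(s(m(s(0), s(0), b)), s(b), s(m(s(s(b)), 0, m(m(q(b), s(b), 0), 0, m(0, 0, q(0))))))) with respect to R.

s(s(s(0)))

1. s(m(s(m(s(0), s(0), b)), s(b), s(m(s(s(b)), 0, m(m(q(b), s(b), 0), 0, m(0, 0, q(0)))))))  →  s(s(m(s(s(b)), 0, m(m(q(b), s(b), 0), 0, m(0, 0, q(0))))))   [R2 at 1]
2. s(s(m(s(s(b)), 0, m(m(q(b), s(b), 0), 0, m(0, 0, q(0))))))  →  s(s(m(m(q(b), s(b), 0), 0, m(0, 0, q(0)))))   [R2 at 1.1]
3. s(s(m(m(q(b), s(b), 0), 0, m(0, 0, q(0)))))  →  s(s(m(0, 0, q(0))))   [R2 at 1.1]
4. s(s(m(0, 0, q(0))))  →  s(s(q(0)))   [R2 at 1.1]
5. s(s(q(0)))  →  s(s(s(0)))   [R1 at 1.1]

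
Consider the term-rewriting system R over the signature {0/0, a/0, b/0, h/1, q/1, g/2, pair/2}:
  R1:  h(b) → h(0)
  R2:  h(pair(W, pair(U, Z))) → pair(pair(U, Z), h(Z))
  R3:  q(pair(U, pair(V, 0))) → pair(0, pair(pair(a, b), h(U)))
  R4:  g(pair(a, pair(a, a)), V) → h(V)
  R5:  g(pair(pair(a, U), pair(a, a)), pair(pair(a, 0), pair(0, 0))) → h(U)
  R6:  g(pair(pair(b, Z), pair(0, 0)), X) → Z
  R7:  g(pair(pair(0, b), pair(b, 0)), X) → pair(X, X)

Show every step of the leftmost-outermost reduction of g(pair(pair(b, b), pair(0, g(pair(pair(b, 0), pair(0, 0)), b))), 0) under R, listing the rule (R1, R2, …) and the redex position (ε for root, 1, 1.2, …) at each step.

1. g(pair(pair(b, b), pair(0, g(pair(pair(b, 0), pair(0, 0)), b))), 0)  →  g(pair(pair(b, b), pair(0, 0)), 0)   [R6 at 1.2.2]
2. g(pair(pair(b, b), pair(0, 0)), 0)  →  b   [R6 at ε]

b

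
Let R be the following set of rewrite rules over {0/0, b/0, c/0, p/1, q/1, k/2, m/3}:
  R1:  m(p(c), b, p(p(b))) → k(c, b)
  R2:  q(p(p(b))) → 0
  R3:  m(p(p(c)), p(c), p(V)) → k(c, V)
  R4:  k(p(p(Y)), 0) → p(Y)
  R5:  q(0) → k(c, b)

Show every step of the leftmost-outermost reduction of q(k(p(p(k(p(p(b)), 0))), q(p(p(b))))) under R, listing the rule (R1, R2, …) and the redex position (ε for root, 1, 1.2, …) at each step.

1. q(k(p(p(k(p(p(b)), 0))), q(p(p(b)))))  →  q(k(p(p(p(b))), q(p(p(b)))))   [R4 at 1.1.1.1]
2. q(k(p(p(p(b))), q(p(p(b)))))  →  q(k(p(p(p(b))), 0))   [R2 at 1.2]
3. q(k(p(p(p(b))), 0))  →  q(p(p(b)))   [R4 at 1]
4. q(p(p(b)))  →  0   [R2 at ε]

0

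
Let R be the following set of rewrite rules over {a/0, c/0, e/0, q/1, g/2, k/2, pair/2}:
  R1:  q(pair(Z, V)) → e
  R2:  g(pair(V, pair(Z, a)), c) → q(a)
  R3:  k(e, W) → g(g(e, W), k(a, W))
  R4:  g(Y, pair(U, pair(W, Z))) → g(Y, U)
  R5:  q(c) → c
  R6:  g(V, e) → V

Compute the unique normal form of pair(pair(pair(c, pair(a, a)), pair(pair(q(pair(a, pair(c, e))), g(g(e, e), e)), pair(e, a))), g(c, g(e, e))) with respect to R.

pair(pair(pair(c, pair(a, a)), pair(pair(e, e), pair(e, a))), c)

1. pair(pair(pair(c, pair(a, a)), pair(pair(q(pair(a, pair(c, e))), g(g(e, e), e)), pair(e, a))), g(c, g(e, e)))  →  pair(pair(pair(c, pair(a, a)), pair(pair(e, g(g(e, e), e)), pair(e, a))), g(c, g(e, e)))   [R1 at 1.2.1.1]
2. pair(pair(pair(c, pair(a, a)), pair(pair(e, g(g(e, e), e)), pair(e, a))), g(c, g(e, e)))  →  pair(pair(pair(c, pair(a, a)), pair(pair(e, g(e, e)), pair(e, a))), g(c, g(e, e)))   [R6 at 1.2.1.2]
3. pair(pair(pair(c, pair(a, a)), pair(pair(e, g(e, e)), pair(e, a))), g(c, g(e, e)))  →  pair(pair(pair(c, pair(a, a)), pair(pair(e, e), pair(e, a))), g(c, g(e, e)))   [R6 at 1.2.1.2]
4. pair(pair(pair(c, pair(a, a)), pair(pair(e, e), pair(e, a))), g(c, g(e, e)))  →  pair(pair(pair(c, pair(a, a)), pair(pair(e, e), pair(e, a))), g(c, e))   [R6 at 2.2]
5. pair(pair(pair(c, pair(a, a)), pair(pair(e, e), pair(e, a))), g(c, e))  →  pair(pair(pair(c, pair(a, a)), pair(pair(e, e), pair(e, a))), c)   [R6 at 2]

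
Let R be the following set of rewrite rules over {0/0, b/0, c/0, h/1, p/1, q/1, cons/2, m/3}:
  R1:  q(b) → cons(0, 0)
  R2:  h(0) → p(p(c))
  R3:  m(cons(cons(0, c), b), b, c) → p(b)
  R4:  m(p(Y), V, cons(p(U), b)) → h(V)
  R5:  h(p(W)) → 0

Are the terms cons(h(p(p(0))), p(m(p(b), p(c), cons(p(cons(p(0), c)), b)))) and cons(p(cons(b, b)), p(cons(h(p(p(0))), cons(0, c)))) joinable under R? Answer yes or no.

Reduce t₁ = cons(h(p(p(0))), p(m(p(b), p(c), cons(p(cons(p(0), c)), b)))):
1. cons(h(p(p(0))), p(m(p(b), p(c), cons(p(cons(p(0), c)), b))))  →  cons(0, p(m(p(b), p(c), cons(p(cons(p(0), c)), b))))   [R5 at 1]
2. cons(0, p(m(p(b), p(c), cons(p(cons(p(0), c)), b))))  →  cons(0, p(h(p(c))))   [R4 at 2.1]
3. cons(0, p(h(p(c))))  →  cons(0, p(0))   [R5 at 2.1]

Reduce t₂ = cons(p(cons(b, b)), p(cons(h(p(p(0))), cons(0, c)))):
1. cons(p(cons(b, b)), p(cons(h(p(p(0))), cons(0, c))))  →  cons(p(cons(b, b)), p(cons(0, cons(0, c))))   [R5 at 2.1.1]

no — NF(t₁) = cons(0, p(0)), NF(t₂) = cons(p(cons(b, b)), p(cons(0, cons(0, c))))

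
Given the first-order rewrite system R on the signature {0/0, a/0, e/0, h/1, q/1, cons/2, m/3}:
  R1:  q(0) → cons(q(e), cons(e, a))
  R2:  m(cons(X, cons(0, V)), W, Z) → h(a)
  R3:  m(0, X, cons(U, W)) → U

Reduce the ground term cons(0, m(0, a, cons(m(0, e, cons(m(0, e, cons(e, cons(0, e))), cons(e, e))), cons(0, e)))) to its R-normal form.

cons(0, e)

1. cons(0, m(0, a, cons(m(0, e, cons(m(0, e, cons(e, cons(0, e))), cons(e, e))), cons(0, e))))  →  cons(0, m(0, e, cons(m(0, e, cons(e, cons(0, e))), cons(e, e))))   [R3 at 2]
2. cons(0, m(0, e, cons(m(0, e, cons(e, cons(0, e))), cons(e, e))))  →  cons(0, m(0, e, cons(e, cons(0, e))))   [R3 at 2]
3. cons(0, m(0, e, cons(e, cons(0, e))))  →  cons(0, e)   [R3 at 2]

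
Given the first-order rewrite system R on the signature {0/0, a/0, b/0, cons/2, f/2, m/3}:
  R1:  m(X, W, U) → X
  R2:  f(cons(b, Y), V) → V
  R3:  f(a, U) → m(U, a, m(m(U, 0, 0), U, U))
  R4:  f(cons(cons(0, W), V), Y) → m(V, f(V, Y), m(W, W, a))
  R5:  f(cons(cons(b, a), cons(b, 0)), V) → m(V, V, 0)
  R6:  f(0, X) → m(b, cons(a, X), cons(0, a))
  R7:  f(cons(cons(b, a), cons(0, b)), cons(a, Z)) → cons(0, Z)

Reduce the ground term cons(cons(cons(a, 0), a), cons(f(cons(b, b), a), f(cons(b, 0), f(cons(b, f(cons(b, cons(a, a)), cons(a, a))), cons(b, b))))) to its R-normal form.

1. cons(cons(cons(a, 0), a), cons(f(cons(b, b), a), f(cons(b, 0), f(cons(b, f(cons(b, cons(a, a)), cons(a, a))), cons(b, b)))))  →  cons(cons(cons(a, 0), a), cons(a, f(cons(b, 0), f(cons(b, f(cons(b, cons(a, a)), cons(a, a))), cons(b, b)))))   [R2 at 2.1]
2. cons(cons(cons(a, 0), a), cons(a, f(cons(b, 0), f(cons(b, f(cons(b, cons(a, a)), cons(a, a))), cons(b, b)))))  →  cons(cons(cons(a, 0), a), cons(a, f(cons(b, f(cons(b, cons(a, a)), cons(a, a))), cons(b, b))))   [R2 at 2.2]
3. cons(cons(cons(a, 0), a), cons(a, f(cons(b, f(cons(b, cons(a, a)), cons(a, a))), cons(b, b))))  →  cons(cons(cons(a, 0), a), cons(a, cons(b, b)))   [R2 at 2.2]

cons(cons(cons(a, 0), a), cons(a, cons(b, b)))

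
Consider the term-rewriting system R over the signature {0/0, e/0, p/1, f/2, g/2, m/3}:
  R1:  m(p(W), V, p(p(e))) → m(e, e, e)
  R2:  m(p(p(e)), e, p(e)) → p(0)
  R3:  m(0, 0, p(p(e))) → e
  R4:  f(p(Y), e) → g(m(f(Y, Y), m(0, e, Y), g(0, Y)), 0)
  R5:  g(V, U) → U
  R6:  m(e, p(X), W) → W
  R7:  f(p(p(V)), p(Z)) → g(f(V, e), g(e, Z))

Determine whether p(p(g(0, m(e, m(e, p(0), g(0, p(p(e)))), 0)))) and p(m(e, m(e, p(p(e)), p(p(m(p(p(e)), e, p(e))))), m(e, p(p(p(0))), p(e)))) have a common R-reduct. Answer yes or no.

Reduce t₁ = p(p(g(0, m(e, m(e, p(0), g(0, p(p(e)))), 0)))):
1. p(p(g(0, m(e, m(e, p(0), g(0, p(p(e)))), 0))))  →  p(p(m(e, m(e, p(0), g(0, p(p(e)))), 0)))   [R5 at 1.1]
2. p(p(m(e, m(e, p(0), g(0, p(p(e)))), 0)))  →  p(p(m(e, g(0, p(p(e))), 0)))   [R6 at 1.1.2]
3. p(p(m(e, g(0, p(p(e))), 0)))  →  p(p(m(e, p(p(e)), 0)))   [R5 at 1.1.2]
4. p(p(m(e, p(p(e)), 0)))  →  p(p(0))   [R6 at 1.1]

Reduce t₂ = p(m(e, m(e, p(p(e)), p(p(m(p(p(e)), e, p(e))))), m(e, p(p(p(0))), p(e)))):
1. p(m(e, m(e, p(p(e)), p(p(m(p(p(e)), e, p(e))))), m(e, p(p(p(0))), p(e))))  →  p(m(e, p(p(m(p(p(e)), e, p(e)))), m(e, p(p(p(0))), p(e))))   [R6 at 1.2]
2. p(m(e, p(p(m(p(p(e)), e, p(e)))), m(e, p(p(p(0))), p(e))))  →  p(m(e, p(p(p(0))), p(e)))   [R6 at 1]
3. p(m(e, p(p(p(0))), p(e)))  →  p(p(e))   [R6 at 1]

no — NF(t₁) = p(p(0)), NF(t₂) = p(p(e))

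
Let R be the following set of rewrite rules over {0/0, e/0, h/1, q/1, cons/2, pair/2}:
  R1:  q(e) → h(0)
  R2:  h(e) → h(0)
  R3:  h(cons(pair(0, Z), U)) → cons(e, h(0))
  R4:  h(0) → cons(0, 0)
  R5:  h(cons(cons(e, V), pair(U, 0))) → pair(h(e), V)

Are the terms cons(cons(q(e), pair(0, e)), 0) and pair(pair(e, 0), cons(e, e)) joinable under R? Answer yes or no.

no — NF(t₁) = cons(cons(cons(0, 0), pair(0, e)), 0), NF(t₂) = pair(pair(e, 0), cons(e, e))

Reduce t₁ = cons(cons(q(e), pair(0, e)), 0):
1. cons(cons(q(e), pair(0, e)), 0)  →  cons(cons(h(0), pair(0, e)), 0)   [R1 at 1.1]
2. cons(cons(h(0), pair(0, e)), 0)  →  cons(cons(cons(0, 0), pair(0, e)), 0)   [R4 at 1.1]

Reduce t₂ = pair(pair(e, 0), cons(e, e)):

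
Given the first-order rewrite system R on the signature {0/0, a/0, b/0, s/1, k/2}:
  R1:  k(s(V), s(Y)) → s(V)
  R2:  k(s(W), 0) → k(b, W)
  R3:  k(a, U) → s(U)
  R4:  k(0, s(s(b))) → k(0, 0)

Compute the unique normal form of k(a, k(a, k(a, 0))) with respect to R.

1. k(a, k(a, k(a, 0)))  →  s(k(a, k(a, 0)))   [R3 at ε]
2. s(k(a, k(a, 0)))  →  s(s(k(a, 0)))   [R3 at 1]
3. s(s(k(a, 0)))  →  s(s(s(0)))   [R3 at 1.1]

s(s(s(0)))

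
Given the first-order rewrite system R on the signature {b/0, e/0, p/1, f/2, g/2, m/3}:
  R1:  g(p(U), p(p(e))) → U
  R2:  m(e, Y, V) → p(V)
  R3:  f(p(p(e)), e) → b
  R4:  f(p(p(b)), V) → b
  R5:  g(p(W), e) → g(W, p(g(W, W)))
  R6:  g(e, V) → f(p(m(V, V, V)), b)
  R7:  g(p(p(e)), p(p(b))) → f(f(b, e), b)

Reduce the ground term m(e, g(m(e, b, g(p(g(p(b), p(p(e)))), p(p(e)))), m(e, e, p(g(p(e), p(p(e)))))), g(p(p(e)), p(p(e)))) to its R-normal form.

1. m(e, g(m(e, b, g(p(g(p(b), p(p(e)))), p(p(e)))), m(e, e, p(g(p(e), p(p(e)))))), g(p(p(e)), p(p(e))))  →  p(g(p(p(e)), p(p(e))))   [R2 at ε]
2. p(g(p(p(e)), p(p(e))))  →  p(p(e))   [R1 at 1]

p(p(e))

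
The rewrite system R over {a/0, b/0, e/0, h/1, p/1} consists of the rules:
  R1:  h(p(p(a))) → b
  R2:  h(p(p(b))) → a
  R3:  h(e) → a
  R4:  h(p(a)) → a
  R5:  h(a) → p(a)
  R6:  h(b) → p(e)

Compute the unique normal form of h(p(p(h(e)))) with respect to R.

b

1. h(p(p(h(e))))  →  h(p(p(a)))   [R3 at 1.1.1]
2. h(p(p(a)))  →  b   [R1 at ε]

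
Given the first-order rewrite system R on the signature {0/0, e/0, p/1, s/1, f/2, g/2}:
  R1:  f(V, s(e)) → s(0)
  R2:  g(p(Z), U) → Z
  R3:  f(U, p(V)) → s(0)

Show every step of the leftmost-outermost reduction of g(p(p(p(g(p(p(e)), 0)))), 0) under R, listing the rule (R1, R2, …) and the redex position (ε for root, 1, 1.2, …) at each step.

1. g(p(p(p(g(p(p(e)), 0)))), 0)  →  p(p(g(p(p(e)), 0)))   [R2 at ε]
2. p(p(g(p(p(e)), 0)))  →  p(p(p(e)))   [R2 at 1.1]

p(p(p(e)))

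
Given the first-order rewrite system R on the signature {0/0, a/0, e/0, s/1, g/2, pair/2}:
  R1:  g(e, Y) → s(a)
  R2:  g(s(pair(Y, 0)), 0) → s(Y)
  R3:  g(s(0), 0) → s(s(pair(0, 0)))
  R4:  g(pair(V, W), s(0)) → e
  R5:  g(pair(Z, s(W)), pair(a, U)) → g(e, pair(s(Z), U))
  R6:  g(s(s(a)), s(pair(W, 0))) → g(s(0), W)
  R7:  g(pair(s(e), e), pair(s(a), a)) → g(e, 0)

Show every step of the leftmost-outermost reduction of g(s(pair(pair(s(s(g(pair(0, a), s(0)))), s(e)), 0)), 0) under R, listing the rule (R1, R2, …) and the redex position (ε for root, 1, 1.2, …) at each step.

1. g(s(pair(pair(s(s(g(pair(0, a), s(0)))), s(e)), 0)), 0)  →  s(pair(s(s(g(pair(0, a), s(0)))), s(e)))   [R2 at ε]
2. s(pair(s(s(g(pair(0, a), s(0)))), s(e)))  →  s(pair(s(s(e)), s(e)))   [R4 at 1.1.1.1]

s(pair(s(s(e)), s(e)))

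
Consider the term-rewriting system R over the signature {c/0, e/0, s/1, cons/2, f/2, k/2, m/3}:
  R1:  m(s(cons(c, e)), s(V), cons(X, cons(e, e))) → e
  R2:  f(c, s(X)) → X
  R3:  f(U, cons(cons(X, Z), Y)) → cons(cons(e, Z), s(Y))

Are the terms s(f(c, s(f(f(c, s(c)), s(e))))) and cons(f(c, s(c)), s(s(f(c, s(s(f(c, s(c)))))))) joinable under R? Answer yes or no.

no — NF(t₁) = s(e), NF(t₂) = cons(c, s(s(s(c))))

Reduce t₁ = s(f(c, s(f(f(c, s(c)), s(e))))):
1. s(f(c, s(f(f(c, s(c)), s(e)))))  →  s(f(f(c, s(c)), s(e)))   [R2 at 1]
2. s(f(f(c, s(c)), s(e)))  →  s(f(c, s(e)))   [R2 at 1.1]
3. s(f(c, s(e)))  →  s(e)   [R2 at 1]

Reduce t₂ = cons(f(c, s(c)), s(s(f(c, s(s(f(c, s(c)))))))):
1. cons(f(c, s(c)), s(s(f(c, s(s(f(c, s(c))))))))  →  cons(c, s(s(f(c, s(s(f(c, s(c))))))))   [R2 at 1]
2. cons(c, s(s(f(c, s(s(f(c, s(c))))))))  →  cons(c, s(s(s(f(c, s(c))))))   [R2 at 2.1.1]
3. cons(c, s(s(s(f(c, s(c))))))  →  cons(c, s(s(s(c))))   [R2 at 2.1.1.1]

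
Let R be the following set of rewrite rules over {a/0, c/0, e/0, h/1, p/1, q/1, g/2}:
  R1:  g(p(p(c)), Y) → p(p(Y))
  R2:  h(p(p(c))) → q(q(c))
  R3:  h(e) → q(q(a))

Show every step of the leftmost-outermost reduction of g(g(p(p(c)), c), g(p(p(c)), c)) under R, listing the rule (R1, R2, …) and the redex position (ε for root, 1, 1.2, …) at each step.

p(p(p(p(c))))

1. g(g(p(p(c)), c), g(p(p(c)), c))  →  g(p(p(c)), g(p(p(c)), c))   [R1 at 1]
2. g(p(p(c)), g(p(p(c)), c))  →  p(p(g(p(p(c)), c)))   [R1 at ε]
3. p(p(g(p(p(c)), c)))  →  p(p(p(p(c))))   [R1 at 1.1]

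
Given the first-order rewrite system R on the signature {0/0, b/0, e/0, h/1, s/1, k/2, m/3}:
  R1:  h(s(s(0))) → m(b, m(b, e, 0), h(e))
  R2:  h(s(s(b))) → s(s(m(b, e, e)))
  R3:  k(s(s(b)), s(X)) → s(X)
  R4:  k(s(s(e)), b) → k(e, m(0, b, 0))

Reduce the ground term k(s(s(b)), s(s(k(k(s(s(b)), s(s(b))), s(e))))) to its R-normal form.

1. k(s(s(b)), s(s(k(k(s(s(b)), s(s(b))), s(e)))))  →  s(s(k(k(s(s(b)), s(s(b))), s(e))))   [R3 at ε]
2. s(s(k(k(s(s(b)), s(s(b))), s(e))))  →  s(s(k(s(s(b)), s(e))))   [R3 at 1.1.1]
3. s(s(k(s(s(b)), s(e))))  →  s(s(s(e)))   [R3 at 1.1]

s(s(s(e)))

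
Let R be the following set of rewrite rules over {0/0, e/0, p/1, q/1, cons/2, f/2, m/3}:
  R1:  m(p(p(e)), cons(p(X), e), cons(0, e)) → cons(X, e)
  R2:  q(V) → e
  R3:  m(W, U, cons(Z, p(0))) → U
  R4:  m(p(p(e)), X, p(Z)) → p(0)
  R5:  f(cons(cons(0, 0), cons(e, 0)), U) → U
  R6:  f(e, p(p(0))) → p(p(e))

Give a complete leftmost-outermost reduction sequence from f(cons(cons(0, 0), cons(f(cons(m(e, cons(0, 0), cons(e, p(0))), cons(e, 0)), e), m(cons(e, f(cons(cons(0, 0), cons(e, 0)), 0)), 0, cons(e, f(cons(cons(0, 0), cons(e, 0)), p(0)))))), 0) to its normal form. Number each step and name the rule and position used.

1. f(cons(cons(0, 0), cons(f(cons(m(e, cons(0, 0), cons(e, p(0))), cons(e, 0)), e), m(cons(e, f(cons(cons(0, 0), cons(e, 0)), 0)), 0, cons(e, f(cons(cons(0, 0), cons(e, 0)), p(0)))))), 0)  →  f(cons(cons(0, 0), cons(f(cons(cons(0, 0), cons(e, 0)), e), m(cons(e, f(cons(cons(0, 0), cons(e, 0)), 0)), 0, cons(e, f(cons(cons(0, 0), cons(e, 0)), p(0)))))), 0)   [R3 at 1.2.1.1.1]
2. f(cons(cons(0, 0), cons(f(cons(cons(0, 0), cons(e, 0)), e), m(cons(e, f(cons(cons(0, 0), cons(e, 0)), 0)), 0, cons(e, f(cons(cons(0, 0), cons(e, 0)), p(0)))))), 0)  →  f(cons(cons(0, 0), cons(e, m(cons(e, f(cons(cons(0, 0), cons(e, 0)), 0)), 0, cons(e, f(cons(cons(0, 0), cons(e, 0)), p(0)))))), 0)   [R5 at 1.2.1]
3. f(cons(cons(0, 0), cons(e, m(cons(e, f(cons(cons(0, 0), cons(e, 0)), 0)), 0, cons(e, f(cons(cons(0, 0), cons(e, 0)), p(0)))))), 0)  →  f(cons(cons(0, 0), cons(e, m(cons(e, 0), 0, cons(e, f(cons(cons(0, 0), cons(e, 0)), p(0)))))), 0)   [R5 at 1.2.2.1.2]
4. f(cons(cons(0, 0), cons(e, m(cons(e, 0), 0, cons(e, f(cons(cons(0, 0), cons(e, 0)), p(0)))))), 0)  →  f(cons(cons(0, 0), cons(e, m(cons(e, 0), 0, cons(e, p(0))))), 0)   [R5 at 1.2.2.3.2]
5. f(cons(cons(0, 0), cons(e, m(cons(e, 0), 0, cons(e, p(0))))), 0)  →  f(cons(cons(0, 0), cons(e, 0)), 0)   [R3 at 1.2.2]
6. f(cons(cons(0, 0), cons(e, 0)), 0)  →  0   [R5 at ε]

0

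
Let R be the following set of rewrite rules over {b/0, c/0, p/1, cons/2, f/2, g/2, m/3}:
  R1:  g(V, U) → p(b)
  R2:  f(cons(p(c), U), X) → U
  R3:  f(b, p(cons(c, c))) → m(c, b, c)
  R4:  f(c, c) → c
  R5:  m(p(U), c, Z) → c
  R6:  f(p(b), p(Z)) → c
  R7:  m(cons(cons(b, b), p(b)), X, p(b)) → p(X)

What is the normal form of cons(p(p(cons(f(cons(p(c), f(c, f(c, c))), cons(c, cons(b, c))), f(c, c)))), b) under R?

cons(p(p(cons(c, c))), b)

1. cons(p(p(cons(f(cons(p(c), f(c, f(c, c))), cons(c, cons(b, c))), f(c, c)))), b)  →  cons(p(p(cons(f(c, f(c, c)), f(c, c)))), b)   [R2 at 1.1.1.1]
2. cons(p(p(cons(f(c, f(c, c)), f(c, c)))), b)  →  cons(p(p(cons(f(c, c), f(c, c)))), b)   [R4 at 1.1.1.1.2]
3. cons(p(p(cons(f(c, c), f(c, c)))), b)  →  cons(p(p(cons(c, f(c, c)))), b)   [R4 at 1.1.1.1]
4. cons(p(p(cons(c, f(c, c)))), b)  →  cons(p(p(cons(c, c))), b)   [R4 at 1.1.1.2]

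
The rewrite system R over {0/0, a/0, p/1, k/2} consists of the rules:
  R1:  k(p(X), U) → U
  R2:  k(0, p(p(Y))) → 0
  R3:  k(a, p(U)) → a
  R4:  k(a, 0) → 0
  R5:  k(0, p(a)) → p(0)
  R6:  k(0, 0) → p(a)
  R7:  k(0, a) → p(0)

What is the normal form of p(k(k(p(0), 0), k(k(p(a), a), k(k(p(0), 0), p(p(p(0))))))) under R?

p(p(a))

1. p(k(k(p(0), 0), k(k(p(a), a), k(k(p(0), 0), p(p(p(0)))))))  →  p(k(0, k(k(p(a), a), k(k(p(0), 0), p(p(p(0)))))))   [R1 at 1.1]
2. p(k(0, k(k(p(a), a), k(k(p(0), 0), p(p(p(0)))))))  →  p(k(0, k(a, k(k(p(0), 0), p(p(p(0)))))))   [R1 at 1.2.1]
3. p(k(0, k(a, k(k(p(0), 0), p(p(p(0)))))))  →  p(k(0, k(a, k(0, p(p(p(0)))))))   [R1 at 1.2.2.1]
4. p(k(0, k(a, k(0, p(p(p(0)))))))  →  p(k(0, k(a, 0)))   [R2 at 1.2.2]
5. p(k(0, k(a, 0)))  →  p(k(0, 0))   [R4 at 1.2]
6. p(k(0, 0))  →  p(p(a))   [R6 at 1]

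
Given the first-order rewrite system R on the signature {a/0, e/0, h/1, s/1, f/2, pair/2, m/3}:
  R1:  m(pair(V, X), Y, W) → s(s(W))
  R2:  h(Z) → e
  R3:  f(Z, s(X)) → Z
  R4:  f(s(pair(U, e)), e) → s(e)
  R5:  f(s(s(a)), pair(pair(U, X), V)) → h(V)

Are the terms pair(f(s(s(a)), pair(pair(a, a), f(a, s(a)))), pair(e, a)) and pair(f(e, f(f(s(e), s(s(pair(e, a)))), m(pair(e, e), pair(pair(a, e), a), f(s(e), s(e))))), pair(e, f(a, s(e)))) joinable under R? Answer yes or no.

yes — NF(t₁) = pair(e, pair(e, a)), NF(t₂) = pair(e, pair(e, a))

Reduce t₁ = pair(f(s(s(a)), pair(pair(a, a), f(a, s(a)))), pair(e, a)):
1. pair(f(s(s(a)), pair(pair(a, a), f(a, s(a)))), pair(e, a))  →  pair(h(f(a, s(a))), pair(e, a))   [R5 at 1]
2. pair(h(f(a, s(a))), pair(e, a))  →  pair(e, pair(e, a))   [R2 at 1]

Reduce t₂ = pair(f(e, f(f(s(e), s(s(pair(e, a)))), m(pair(e, e), pair(pair(a, e), a), f(s(e), s(e))))), pair(e, f(a, s(e)))):
1. pair(f(e, f(f(s(e), s(s(pair(e, a)))), m(pair(e, e), pair(pair(a, e), a), f(s(e), s(e))))), pair(e, f(a, s(e))))  →  pair(f(e, f(s(e), m(pair(e, e), pair(pair(a, e), a), f(s(e), s(e))))), pair(e, f(a, s(e))))   [R3 at 1.2.1]
2. pair(f(e, f(s(e), m(pair(e, e), pair(pair(a, e), a), f(s(e), s(e))))), pair(e, f(a, s(e))))  →  pair(f(e, f(s(e), s(s(f(s(e), s(e)))))), pair(e, f(a, s(e))))   [R1 at 1.2.2]
3. pair(f(e, f(s(e), s(s(f(s(e), s(e)))))), pair(e, f(a, s(e))))  →  pair(f(e, s(e)), pair(e, f(a, s(e))))   [R3 at 1.2]
4. pair(f(e, s(e)), pair(e, f(a, s(e))))  →  pair(e, pair(e, f(a, s(e))))   [R3 at 1]
5. pair(e, pair(e, f(a, s(e))))  →  pair(e, pair(e, a))   [R3 at 2.2]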